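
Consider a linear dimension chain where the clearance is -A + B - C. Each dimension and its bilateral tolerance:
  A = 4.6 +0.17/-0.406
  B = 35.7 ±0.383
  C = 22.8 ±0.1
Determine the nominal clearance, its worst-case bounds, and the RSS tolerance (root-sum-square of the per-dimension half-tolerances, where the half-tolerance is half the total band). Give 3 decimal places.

Stack each dimension's contribution:
  -A: nom -4.600 → Σnom=-4.600; wc +0.406/-0.170 → slack +0.406/-0.170; half-tol=0.288, Σhalf²=0.082944
  +B: nom +35.700 → Σnom=31.100; wc +0.383/-0.383 → slack +0.789/-0.553; half-tol=0.383, Σhalf²=0.229633
  -C: nom -22.800 → Σnom=8.300; wc +0.100/-0.100 → slack +0.889/-0.653; half-tol=0.100, Σhalf²=0.239633
Nominal = 8.300. Worst-case = [8.300 - 0.653, 8.300 + 0.889] = [7.647, 9.189]. RSS = √0.239633 = 0.490.

nominal=8.300 wc=[7.647,9.189] rss=0.490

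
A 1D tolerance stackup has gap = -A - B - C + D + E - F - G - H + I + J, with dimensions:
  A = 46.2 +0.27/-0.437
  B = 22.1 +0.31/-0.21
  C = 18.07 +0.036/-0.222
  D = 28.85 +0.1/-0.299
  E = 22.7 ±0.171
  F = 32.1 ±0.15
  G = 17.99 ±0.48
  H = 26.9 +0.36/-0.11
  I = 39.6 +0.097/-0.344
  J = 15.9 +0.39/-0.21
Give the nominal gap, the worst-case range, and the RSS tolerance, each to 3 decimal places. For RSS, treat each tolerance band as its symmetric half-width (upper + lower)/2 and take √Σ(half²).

Stack each dimension's contribution:
  -A: nom -46.200 → Σnom=-46.200; wc +0.437/-0.270 → slack +0.437/-0.270; half-tol=0.354, Σhalf²=0.124962
  -B: nom -22.100 → Σnom=-68.300; wc +0.210/-0.310 → slack +0.647/-0.580; half-tol=0.260, Σhalf²=0.192562
  -C: nom -18.070 → Σnom=-86.370; wc +0.222/-0.036 → slack +0.869/-0.616; half-tol=0.129, Σhalf²=0.209203
  +D: nom +28.850 → Σnom=-57.520; wc +0.100/-0.299 → slack +0.969/-0.915; half-tol=0.200, Σhalf²=0.249004
  +E: nom +22.700 → Σnom=-34.820; wc +0.171/-0.171 → slack +1.140/-1.086; half-tol=0.171, Σhalf²=0.278245
  -F: nom -32.100 → Σnom=-66.920; wc +0.150/-0.150 → slack +1.290/-1.236; half-tol=0.150, Σhalf²=0.300745
  -G: nom -17.990 → Σnom=-84.910; wc +0.480/-0.480 → slack +1.770/-1.716; half-tol=0.480, Σhalf²=0.531145
  -H: nom -26.900 → Σnom=-111.810; wc +0.110/-0.360 → slack +1.880/-2.076; half-tol=0.235, Σhalf²=0.586370
  +I: nom +39.600 → Σnom=-72.210; wc +0.097/-0.344 → slack +1.977/-2.420; half-tol=0.220, Σhalf²=0.634990
  +J: nom +15.900 → Σnom=-56.310; wc +0.390/-0.210 → slack +2.367/-2.630; half-tol=0.300, Σhalf²=0.724990
Nominal = -56.310. Worst-case = [-56.310 - 2.630, -56.310 + 2.367] = [-58.940, -53.943]. RSS = √0.724990 = 0.851.

nominal=-56.310 wc=[-58.940,-53.943] rss=0.851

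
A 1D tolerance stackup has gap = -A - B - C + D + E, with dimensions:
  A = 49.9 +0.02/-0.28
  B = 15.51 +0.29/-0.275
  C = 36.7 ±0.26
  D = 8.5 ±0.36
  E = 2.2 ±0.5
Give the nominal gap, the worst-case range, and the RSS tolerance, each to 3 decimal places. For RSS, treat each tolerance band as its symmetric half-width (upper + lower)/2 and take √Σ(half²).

Stack each dimension's contribution:
  -A: nom -49.900 → Σnom=-49.900; wc +0.280/-0.020 → slack +0.280/-0.020; half-tol=0.150, Σhalf²=0.022500
  -B: nom -15.510 → Σnom=-65.410; wc +0.275/-0.290 → slack +0.555/-0.310; half-tol=0.282, Σhalf²=0.102306
  -C: nom -36.700 → Σnom=-102.110; wc +0.260/-0.260 → slack +0.815/-0.570; half-tol=0.260, Σhalf²=0.169906
  +D: nom +8.500 → Σnom=-93.610; wc +0.360/-0.360 → slack +1.175/-0.930; half-tol=0.360, Σhalf²=0.299506
  +E: nom +2.200 → Σnom=-91.410; wc +0.500/-0.500 → slack +1.675/-1.430; half-tol=0.500, Σhalf²=0.549506
Nominal = -91.410. Worst-case = [-91.410 - 1.430, -91.410 + 1.675] = [-92.840, -89.735]. RSS = √0.549506 = 0.741.

nominal=-91.410 wc=[-92.840,-89.735] rss=0.741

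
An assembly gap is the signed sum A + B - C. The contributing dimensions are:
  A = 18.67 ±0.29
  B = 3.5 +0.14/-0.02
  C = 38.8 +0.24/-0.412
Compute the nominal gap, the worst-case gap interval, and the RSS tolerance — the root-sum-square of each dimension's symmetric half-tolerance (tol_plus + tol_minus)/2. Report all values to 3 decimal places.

nominal=-16.630 wc=[-17.180,-15.788] rss=0.444

Stack each dimension's contribution:
  +A: nom +18.670 → Σnom=18.670; wc +0.290/-0.290 → slack +0.290/-0.290; half-tol=0.290, Σhalf²=0.084100
  +B: nom +3.500 → Σnom=22.170; wc +0.140/-0.020 → slack +0.430/-0.310; half-tol=0.080, Σhalf²=0.090500
  -C: nom -38.800 → Σnom=-16.630; wc +0.412/-0.240 → slack +0.842/-0.550; half-tol=0.326, Σhalf²=0.196776
Nominal = -16.630. Worst-case = [-16.630 - 0.550, -16.630 + 0.842] = [-17.180, -15.788]. RSS = √0.196776 = 0.444.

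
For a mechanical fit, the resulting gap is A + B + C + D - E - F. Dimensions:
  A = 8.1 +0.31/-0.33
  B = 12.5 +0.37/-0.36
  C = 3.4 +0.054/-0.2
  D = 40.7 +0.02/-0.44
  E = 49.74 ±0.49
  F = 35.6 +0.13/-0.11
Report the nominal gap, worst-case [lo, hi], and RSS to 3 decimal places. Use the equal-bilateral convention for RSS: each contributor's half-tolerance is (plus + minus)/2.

Stack each dimension's contribution:
  +A: nom +8.100 → Σnom=8.100; wc +0.310/-0.330 → slack +0.310/-0.330; half-tol=0.320, Σhalf²=0.102400
  +B: nom +12.500 → Σnom=20.600; wc +0.370/-0.360 → slack +0.680/-0.690; half-tol=0.365, Σhalf²=0.235625
  +C: nom +3.400 → Σnom=24.000; wc +0.054/-0.200 → slack +0.734/-0.890; half-tol=0.127, Σhalf²=0.251754
  +D: nom +40.700 → Σnom=64.700; wc +0.020/-0.440 → slack +0.754/-1.330; half-tol=0.230, Σhalf²=0.304654
  -E: nom -49.740 → Σnom=14.960; wc +0.490/-0.490 → slack +1.244/-1.820; half-tol=0.490, Σhalf²=0.544754
  -F: nom -35.600 → Σnom=-20.640; wc +0.110/-0.130 → slack +1.354/-1.950; half-tol=0.120, Σhalf²=0.559154
Nominal = -20.640. Worst-case = [-20.640 - 1.950, -20.640 + 1.354] = [-22.590, -19.286]. RSS = √0.559154 = 0.748.

nominal=-20.640 wc=[-22.590,-19.286] rss=0.748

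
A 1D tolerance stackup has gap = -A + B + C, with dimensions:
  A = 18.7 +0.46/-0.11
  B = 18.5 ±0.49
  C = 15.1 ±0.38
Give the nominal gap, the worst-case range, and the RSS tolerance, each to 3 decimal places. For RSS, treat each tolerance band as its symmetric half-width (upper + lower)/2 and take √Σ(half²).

Stack each dimension's contribution:
  -A: nom -18.700 → Σnom=-18.700; wc +0.110/-0.460 → slack +0.110/-0.460; half-tol=0.285, Σhalf²=0.081225
  +B: nom +18.500 → Σnom=-0.200; wc +0.490/-0.490 → slack +0.600/-0.950; half-tol=0.490, Σhalf²=0.321325
  +C: nom +15.100 → Σnom=14.900; wc +0.380/-0.380 → slack +0.980/-1.330; half-tol=0.380, Σhalf²=0.465725
Nominal = 14.900. Worst-case = [14.900 - 1.330, 14.900 + 0.980] = [13.570, 15.880]. RSS = √0.465725 = 0.682.

nominal=14.900 wc=[13.570,15.880] rss=0.682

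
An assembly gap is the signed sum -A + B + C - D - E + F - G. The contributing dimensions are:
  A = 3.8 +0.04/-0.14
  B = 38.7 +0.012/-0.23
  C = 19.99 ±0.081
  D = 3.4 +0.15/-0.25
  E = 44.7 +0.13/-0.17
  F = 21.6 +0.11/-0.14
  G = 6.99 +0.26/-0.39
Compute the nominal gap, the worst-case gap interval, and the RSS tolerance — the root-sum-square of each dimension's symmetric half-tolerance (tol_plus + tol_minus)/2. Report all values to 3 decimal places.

nominal=21.400 wc=[20.369,22.553] rss=0.462

Stack each dimension's contribution:
  -A: nom -3.800 → Σnom=-3.800; wc +0.140/-0.040 → slack +0.140/-0.040; half-tol=0.090, Σhalf²=0.008100
  +B: nom +38.700 → Σnom=34.900; wc +0.012/-0.230 → slack +0.152/-0.270; half-tol=0.121, Σhalf²=0.022741
  +C: nom +19.990 → Σnom=54.890; wc +0.081/-0.081 → slack +0.233/-0.351; half-tol=0.081, Σhalf²=0.029302
  -D: nom -3.400 → Σnom=51.490; wc +0.250/-0.150 → slack +0.483/-0.501; half-tol=0.200, Σhalf²=0.069302
  -E: nom -44.700 → Σnom=6.790; wc +0.170/-0.130 → slack +0.653/-0.631; half-tol=0.150, Σhalf²=0.091802
  +F: nom +21.600 → Σnom=28.390; wc +0.110/-0.140 → slack +0.763/-0.771; half-tol=0.125, Σhalf²=0.107427
  -G: nom -6.990 → Σnom=21.400; wc +0.390/-0.260 → slack +1.153/-1.031; half-tol=0.325, Σhalf²=0.213052
Nominal = 21.400. Worst-case = [21.400 - 1.031, 21.400 + 1.153] = [20.369, 22.553]. RSS = √0.213052 = 0.462.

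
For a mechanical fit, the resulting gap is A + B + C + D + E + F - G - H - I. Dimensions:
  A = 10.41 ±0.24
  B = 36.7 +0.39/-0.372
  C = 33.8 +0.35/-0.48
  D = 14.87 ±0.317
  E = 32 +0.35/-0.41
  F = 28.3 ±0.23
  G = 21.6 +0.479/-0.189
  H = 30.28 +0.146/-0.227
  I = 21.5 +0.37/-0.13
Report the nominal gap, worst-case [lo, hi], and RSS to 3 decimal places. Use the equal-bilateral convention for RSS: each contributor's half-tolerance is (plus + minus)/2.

Stack each dimension's contribution:
  +A: nom +10.410 → Σnom=10.410; wc +0.240/-0.240 → slack +0.240/-0.240; half-tol=0.240, Σhalf²=0.057600
  +B: nom +36.700 → Σnom=47.110; wc +0.390/-0.372 → slack +0.630/-0.612; half-tol=0.381, Σhalf²=0.202761
  +C: nom +33.800 → Σnom=80.910; wc +0.350/-0.480 → slack +0.980/-1.092; half-tol=0.415, Σhalf²=0.374986
  +D: nom +14.870 → Σnom=95.780; wc +0.317/-0.317 → slack +1.297/-1.409; half-tol=0.317, Σhalf²=0.475475
  +E: nom +32.000 → Σnom=127.780; wc +0.350/-0.410 → slack +1.647/-1.819; half-tol=0.380, Σhalf²=0.619875
  +F: nom +28.300 → Σnom=156.080; wc +0.230/-0.230 → slack +1.877/-2.049; half-tol=0.230, Σhalf²=0.672775
  -G: nom -21.600 → Σnom=134.480; wc +0.189/-0.479 → slack +2.066/-2.528; half-tol=0.334, Σhalf²=0.784331
  -H: nom -30.280 → Σnom=104.200; wc +0.227/-0.146 → slack +2.293/-2.674; half-tol=0.186, Σhalf²=0.819113
  -I: nom -21.500 → Σnom=82.700; wc +0.130/-0.370 → slack +2.423/-3.044; half-tol=0.250, Σhalf²=0.881613
Nominal = 82.700. Worst-case = [82.700 - 3.044, 82.700 + 2.423] = [79.656, 85.123]. RSS = √0.881613 = 0.939.

nominal=82.700 wc=[79.656,85.123] rss=0.939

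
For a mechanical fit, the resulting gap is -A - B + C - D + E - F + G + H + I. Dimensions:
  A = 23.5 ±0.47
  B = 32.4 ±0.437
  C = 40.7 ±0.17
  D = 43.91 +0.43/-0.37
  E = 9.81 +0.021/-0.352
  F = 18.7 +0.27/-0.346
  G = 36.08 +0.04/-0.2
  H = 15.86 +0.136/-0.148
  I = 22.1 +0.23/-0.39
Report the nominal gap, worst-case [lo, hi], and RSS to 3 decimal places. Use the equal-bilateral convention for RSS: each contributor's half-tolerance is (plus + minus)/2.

Stack each dimension's contribution:
  -A: nom -23.500 → Σnom=-23.500; wc +0.470/-0.470 → slack +0.470/-0.470; half-tol=0.470, Σhalf²=0.220900
  -B: nom -32.400 → Σnom=-55.900; wc +0.437/-0.437 → slack +0.907/-0.907; half-tol=0.437, Σhalf²=0.411869
  +C: nom +40.700 → Σnom=-15.200; wc +0.170/-0.170 → slack +1.077/-1.077; half-tol=0.170, Σhalf²=0.440769
  -D: nom -43.910 → Σnom=-59.110; wc +0.370/-0.430 → slack +1.447/-1.507; half-tol=0.400, Σhalf²=0.600769
  +E: nom +9.810 → Σnom=-49.300; wc +0.021/-0.352 → slack +1.468/-1.859; half-tol=0.186, Σhalf²=0.635551
  -F: nom -18.700 → Σnom=-68.000; wc +0.346/-0.270 → slack +1.814/-2.129; half-tol=0.308, Σhalf²=0.730415
  +G: nom +36.080 → Σnom=-31.920; wc +0.040/-0.200 → slack +1.854/-2.329; half-tol=0.120, Σhalf²=0.744815
  +H: nom +15.860 → Σnom=-16.060; wc +0.136/-0.148 → slack +1.990/-2.477; half-tol=0.142, Σhalf²=0.764979
  +I: nom +22.100 → Σnom=6.040; wc +0.230/-0.390 → slack +2.220/-2.867; half-tol=0.310, Σhalf²=0.861079
Nominal = 6.040. Worst-case = [6.040 - 2.867, 6.040 + 2.220] = [3.173, 8.260]. RSS = √0.861079 = 0.928.

nominal=6.040 wc=[3.173,8.260] rss=0.928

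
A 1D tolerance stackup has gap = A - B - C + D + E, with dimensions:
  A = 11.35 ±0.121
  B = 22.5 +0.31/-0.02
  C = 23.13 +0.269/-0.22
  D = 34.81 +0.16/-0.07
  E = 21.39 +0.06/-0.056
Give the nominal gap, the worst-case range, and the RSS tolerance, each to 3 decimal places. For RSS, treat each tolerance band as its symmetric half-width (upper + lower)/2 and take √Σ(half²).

nominal=21.920 wc=[21.094,22.501] rss=0.344

Stack each dimension's contribution:
  +A: nom +11.350 → Σnom=11.350; wc +0.121/-0.121 → slack +0.121/-0.121; half-tol=0.121, Σhalf²=0.014641
  -B: nom -22.500 → Σnom=-11.150; wc +0.020/-0.310 → slack +0.141/-0.431; half-tol=0.165, Σhalf²=0.041866
  -C: nom -23.130 → Σnom=-34.280; wc +0.220/-0.269 → slack +0.361/-0.700; half-tol=0.244, Σhalf²=0.101646
  +D: nom +34.810 → Σnom=0.530; wc +0.160/-0.070 → slack +0.521/-0.770; half-tol=0.115, Σhalf²=0.114871
  +E: nom +21.390 → Σnom=21.920; wc +0.060/-0.056 → slack +0.581/-0.826; half-tol=0.058, Σhalf²=0.118235
Nominal = 21.920. Worst-case = [21.920 - 0.826, 21.920 + 0.581] = [21.094, 22.501]. RSS = √0.118235 = 0.344.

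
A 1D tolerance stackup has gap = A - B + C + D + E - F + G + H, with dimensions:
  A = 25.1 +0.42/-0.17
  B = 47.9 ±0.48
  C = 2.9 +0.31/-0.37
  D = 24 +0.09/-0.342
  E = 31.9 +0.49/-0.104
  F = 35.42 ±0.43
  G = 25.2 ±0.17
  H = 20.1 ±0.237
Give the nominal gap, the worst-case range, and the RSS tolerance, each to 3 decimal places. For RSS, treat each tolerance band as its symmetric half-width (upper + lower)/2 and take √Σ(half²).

Stack each dimension's contribution:
  +A: nom +25.100 → Σnom=25.100; wc +0.420/-0.170 → slack +0.420/-0.170; half-tol=0.295, Σhalf²=0.087025
  -B: nom -47.900 → Σnom=-22.800; wc +0.480/-0.480 → slack +0.900/-0.650; half-tol=0.480, Σhalf²=0.317425
  +C: nom +2.900 → Σnom=-19.900; wc +0.310/-0.370 → slack +1.210/-1.020; half-tol=0.340, Σhalf²=0.433025
  +D: nom +24.000 → Σnom=4.100; wc +0.090/-0.342 → slack +1.300/-1.362; half-tol=0.216, Σhalf²=0.479681
  +E: nom +31.900 → Σnom=36.000; wc +0.490/-0.104 → slack +1.790/-1.466; half-tol=0.297, Σhalf²=0.567890
  -F: nom -35.420 → Σnom=0.580; wc +0.430/-0.430 → slack +2.220/-1.896; half-tol=0.430, Σhalf²=0.752790
  +G: nom +25.200 → Σnom=25.780; wc +0.170/-0.170 → slack +2.390/-2.066; half-tol=0.170, Σhalf²=0.781690
  +H: nom +20.100 → Σnom=45.880; wc +0.237/-0.237 → slack +2.627/-2.303; half-tol=0.237, Σhalf²=0.837859
Nominal = 45.880. Worst-case = [45.880 - 2.303, 45.880 + 2.627] = [43.577, 48.507]. RSS = √0.837859 = 0.915.

nominal=45.880 wc=[43.577,48.507] rss=0.915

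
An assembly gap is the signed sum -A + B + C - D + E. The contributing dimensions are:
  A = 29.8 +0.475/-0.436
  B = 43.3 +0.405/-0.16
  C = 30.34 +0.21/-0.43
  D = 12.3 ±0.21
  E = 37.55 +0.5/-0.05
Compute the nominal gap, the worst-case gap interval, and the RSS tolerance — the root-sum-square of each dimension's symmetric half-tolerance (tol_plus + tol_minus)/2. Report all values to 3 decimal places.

Stack each dimension's contribution:
  -A: nom -29.800 → Σnom=-29.800; wc +0.436/-0.475 → slack +0.436/-0.475; half-tol=0.456, Σhalf²=0.207480
  +B: nom +43.300 → Σnom=13.500; wc +0.405/-0.160 → slack +0.841/-0.635; half-tol=0.283, Σhalf²=0.287287
  +C: nom +30.340 → Σnom=43.840; wc +0.210/-0.430 → slack +1.051/-1.065; half-tol=0.320, Σhalf²=0.389686
  -D: nom -12.300 → Σnom=31.540; wc +0.210/-0.210 → slack +1.261/-1.275; half-tol=0.210, Σhalf²=0.433786
  +E: nom +37.550 → Σnom=69.090; wc +0.500/-0.050 → slack +1.761/-1.325; half-tol=0.275, Σhalf²=0.509412
Nominal = 69.090. Worst-case = [69.090 - 1.325, 69.090 + 1.761] = [67.765, 70.851]. RSS = √0.509412 = 0.714.

nominal=69.090 wc=[67.765,70.851] rss=0.714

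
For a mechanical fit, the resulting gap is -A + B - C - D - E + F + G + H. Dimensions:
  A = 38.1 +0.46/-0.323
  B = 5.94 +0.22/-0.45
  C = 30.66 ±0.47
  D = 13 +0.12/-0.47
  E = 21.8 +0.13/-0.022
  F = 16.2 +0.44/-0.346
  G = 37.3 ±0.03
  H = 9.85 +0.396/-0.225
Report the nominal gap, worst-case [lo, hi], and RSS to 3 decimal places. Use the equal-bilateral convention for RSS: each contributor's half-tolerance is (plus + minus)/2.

Stack each dimension's contribution:
  -A: nom -38.100 → Σnom=-38.100; wc +0.323/-0.460 → slack +0.323/-0.460; half-tol=0.392, Σhalf²=0.153272
  +B: nom +5.940 → Σnom=-32.160; wc +0.220/-0.450 → slack +0.543/-0.910; half-tol=0.335, Σhalf²=0.265497
  -C: nom -30.660 → Σnom=-62.820; wc +0.470/-0.470 → slack +1.013/-1.380; half-tol=0.470, Σhalf²=0.486397
  -D: nom -13.000 → Σnom=-75.820; wc +0.470/-0.120 → slack +1.483/-1.500; half-tol=0.295, Σhalf²=0.573422
  -E: nom -21.800 → Σnom=-97.620; wc +0.022/-0.130 → slack +1.505/-1.630; half-tol=0.076, Σhalf²=0.579198
  +F: nom +16.200 → Σnom=-81.420; wc +0.440/-0.346 → slack +1.945/-1.976; half-tol=0.393, Σhalf²=0.733647
  +G: nom +37.300 → Σnom=-44.120; wc +0.030/-0.030 → slack +1.975/-2.006; half-tol=0.030, Σhalf²=0.734547
  +H: nom +9.850 → Σnom=-34.270; wc +0.396/-0.225 → slack +2.371/-2.231; half-tol=0.310, Σhalf²=0.830958
Nominal = -34.270. Worst-case = [-34.270 - 2.231, -34.270 + 2.371] = [-36.501, -31.899]. RSS = √0.830958 = 0.912.

nominal=-34.270 wc=[-36.501,-31.899] rss=0.912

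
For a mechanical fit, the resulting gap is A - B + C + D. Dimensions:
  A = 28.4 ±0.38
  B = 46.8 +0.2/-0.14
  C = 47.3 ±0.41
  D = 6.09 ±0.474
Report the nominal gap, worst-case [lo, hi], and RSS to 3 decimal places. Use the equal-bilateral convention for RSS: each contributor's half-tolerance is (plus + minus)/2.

nominal=34.990 wc=[33.526,36.394] rss=0.752

Stack each dimension's contribution:
  +A: nom +28.400 → Σnom=28.400; wc +0.380/-0.380 → slack +0.380/-0.380; half-tol=0.380, Σhalf²=0.144400
  -B: nom -46.800 → Σnom=-18.400; wc +0.140/-0.200 → slack +0.520/-0.580; half-tol=0.170, Σhalf²=0.173300
  +C: nom +47.300 → Σnom=28.900; wc +0.410/-0.410 → slack +0.930/-0.990; half-tol=0.410, Σhalf²=0.341400
  +D: nom +6.090 → Σnom=34.990; wc +0.474/-0.474 → slack +1.404/-1.464; half-tol=0.474, Σhalf²=0.566076
Nominal = 34.990. Worst-case = [34.990 - 1.464, 34.990 + 1.404] = [33.526, 36.394]. RSS = √0.566076 = 0.752.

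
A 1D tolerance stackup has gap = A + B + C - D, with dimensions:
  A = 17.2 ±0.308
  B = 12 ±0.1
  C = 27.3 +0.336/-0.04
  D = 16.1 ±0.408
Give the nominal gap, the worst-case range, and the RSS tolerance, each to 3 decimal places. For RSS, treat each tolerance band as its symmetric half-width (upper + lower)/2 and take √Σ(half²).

Stack each dimension's contribution:
  +A: nom +17.200 → Σnom=17.200; wc +0.308/-0.308 → slack +0.308/-0.308; half-tol=0.308, Σhalf²=0.094864
  +B: nom +12.000 → Σnom=29.200; wc +0.100/-0.100 → slack +0.408/-0.408; half-tol=0.100, Σhalf²=0.104864
  +C: nom +27.300 → Σnom=56.500; wc +0.336/-0.040 → slack +0.744/-0.448; half-tol=0.188, Σhalf²=0.140208
  -D: nom -16.100 → Σnom=40.400; wc +0.408/-0.408 → slack +1.152/-0.856; half-tol=0.408, Σhalf²=0.306672
Nominal = 40.400. Worst-case = [40.400 - 0.856, 40.400 + 1.152] = [39.544, 41.552]. RSS = √0.306672 = 0.554.

nominal=40.400 wc=[39.544,41.552] rss=0.554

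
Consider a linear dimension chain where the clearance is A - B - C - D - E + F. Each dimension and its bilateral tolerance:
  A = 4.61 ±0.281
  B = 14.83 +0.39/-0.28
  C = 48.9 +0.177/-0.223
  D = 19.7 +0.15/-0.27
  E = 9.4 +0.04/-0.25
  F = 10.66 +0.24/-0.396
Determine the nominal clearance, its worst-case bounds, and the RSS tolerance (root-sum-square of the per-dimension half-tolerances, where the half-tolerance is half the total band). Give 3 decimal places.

nominal=-77.560 wc=[-78.994,-76.016] rss=0.630

Stack each dimension's contribution:
  +A: nom +4.610 → Σnom=4.610; wc +0.281/-0.281 → slack +0.281/-0.281; half-tol=0.281, Σhalf²=0.078961
  -B: nom -14.830 → Σnom=-10.220; wc +0.280/-0.390 → slack +0.561/-0.671; half-tol=0.335, Σhalf²=0.191186
  -C: nom -48.900 → Σnom=-59.120; wc +0.223/-0.177 → slack +0.784/-0.848; half-tol=0.200, Σhalf²=0.231186
  -D: nom -19.700 → Σnom=-78.820; wc +0.270/-0.150 → slack +1.054/-0.998; half-tol=0.210, Σhalf²=0.275286
  -E: nom -9.400 → Σnom=-88.220; wc +0.250/-0.040 → slack +1.304/-1.038; half-tol=0.145, Σhalf²=0.296311
  +F: nom +10.660 → Σnom=-77.560; wc +0.240/-0.396 → slack +1.544/-1.434; half-tol=0.318, Σhalf²=0.397435
Nominal = -77.560. Worst-case = [-77.560 - 1.434, -77.560 + 1.544] = [-78.994, -76.016]. RSS = √0.397435 = 0.630.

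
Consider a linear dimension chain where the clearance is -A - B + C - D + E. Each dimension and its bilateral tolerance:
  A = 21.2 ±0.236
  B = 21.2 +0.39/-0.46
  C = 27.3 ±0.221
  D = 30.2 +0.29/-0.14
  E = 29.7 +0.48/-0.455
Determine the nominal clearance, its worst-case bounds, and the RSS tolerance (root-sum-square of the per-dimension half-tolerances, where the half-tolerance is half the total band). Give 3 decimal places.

nominal=-15.600 wc=[-17.192,-14.063] rss=0.742

Stack each dimension's contribution:
  -A: nom -21.200 → Σnom=-21.200; wc +0.236/-0.236 → slack +0.236/-0.236; half-tol=0.236, Σhalf²=0.055696
  -B: nom -21.200 → Σnom=-42.400; wc +0.460/-0.390 → slack +0.696/-0.626; half-tol=0.425, Σhalf²=0.236321
  +C: nom +27.300 → Σnom=-15.100; wc +0.221/-0.221 → slack +0.917/-0.847; half-tol=0.221, Σhalf²=0.285162
  -D: nom -30.200 → Σnom=-45.300; wc +0.140/-0.290 → slack +1.057/-1.137; half-tol=0.215, Σhalf²=0.331387
  +E: nom +29.700 → Σnom=-15.600; wc +0.480/-0.455 → slack +1.537/-1.592; half-tol=0.468, Σhalf²=0.549943
Nominal = -15.600. Worst-case = [-15.600 - 1.592, -15.600 + 1.537] = [-17.192, -14.063]. RSS = √0.549943 = 0.742.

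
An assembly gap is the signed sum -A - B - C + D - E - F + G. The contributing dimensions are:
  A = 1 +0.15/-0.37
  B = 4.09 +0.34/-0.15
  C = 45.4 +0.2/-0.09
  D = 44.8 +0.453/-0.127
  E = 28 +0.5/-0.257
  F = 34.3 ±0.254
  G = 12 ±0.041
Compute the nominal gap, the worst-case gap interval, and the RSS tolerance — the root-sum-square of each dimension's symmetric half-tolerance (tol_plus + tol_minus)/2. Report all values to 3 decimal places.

nominal=-55.990 wc=[-57.602,-54.375] rss=0.665

Stack each dimension's contribution:
  -A: nom -1.000 → Σnom=-1.000; wc +0.370/-0.150 → slack +0.370/-0.150; half-tol=0.260, Σhalf²=0.067600
  -B: nom -4.090 → Σnom=-5.090; wc +0.150/-0.340 → slack +0.520/-0.490; half-tol=0.245, Σhalf²=0.127625
  -C: nom -45.400 → Σnom=-50.490; wc +0.090/-0.200 → slack +0.610/-0.690; half-tol=0.145, Σhalf²=0.148650
  +D: nom +44.800 → Σnom=-5.690; wc +0.453/-0.127 → slack +1.063/-0.817; half-tol=0.290, Σhalf²=0.232750
  -E: nom -28.000 → Σnom=-33.690; wc +0.257/-0.500 → slack +1.320/-1.317; half-tol=0.379, Σhalf²=0.376012
  -F: nom -34.300 → Σnom=-67.990; wc +0.254/-0.254 → slack +1.574/-1.571; half-tol=0.254, Σhalf²=0.440528
  +G: nom +12.000 → Σnom=-55.990; wc +0.041/-0.041 → slack +1.615/-1.612; half-tol=0.041, Σhalf²=0.442209
Nominal = -55.990. Worst-case = [-55.990 - 1.612, -55.990 + 1.615] = [-57.602, -54.375]. RSS = √0.442209 = 0.665.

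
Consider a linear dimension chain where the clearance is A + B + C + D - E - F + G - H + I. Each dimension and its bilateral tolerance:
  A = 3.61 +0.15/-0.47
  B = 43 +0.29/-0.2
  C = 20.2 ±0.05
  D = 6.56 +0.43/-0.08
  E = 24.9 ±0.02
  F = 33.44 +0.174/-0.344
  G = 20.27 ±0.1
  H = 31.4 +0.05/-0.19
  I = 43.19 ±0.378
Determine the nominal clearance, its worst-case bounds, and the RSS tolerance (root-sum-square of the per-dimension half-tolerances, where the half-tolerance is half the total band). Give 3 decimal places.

Stack each dimension's contribution:
  +A: nom +3.610 → Σnom=3.610; wc +0.150/-0.470 → slack +0.150/-0.470; half-tol=0.310, Σhalf²=0.096100
  +B: nom +43.000 → Σnom=46.610; wc +0.290/-0.200 → slack +0.440/-0.670; half-tol=0.245, Σhalf²=0.156125
  +C: nom +20.200 → Σnom=66.810; wc +0.050/-0.050 → slack +0.490/-0.720; half-tol=0.050, Σhalf²=0.158625
  +D: nom +6.560 → Σnom=73.370; wc +0.430/-0.080 → slack +0.920/-0.800; half-tol=0.255, Σhalf²=0.223650
  -E: nom -24.900 → Σnom=48.470; wc +0.020/-0.020 → slack +0.940/-0.820; half-tol=0.020, Σhalf²=0.224050
  -F: nom -33.440 → Σnom=15.030; wc +0.344/-0.174 → slack +1.284/-0.994; half-tol=0.259, Σhalf²=0.291131
  +G: nom +20.270 → Σnom=35.300; wc +0.100/-0.100 → slack +1.384/-1.094; half-tol=0.100, Σhalf²=0.301131
  -H: nom -31.400 → Σnom=3.900; wc +0.190/-0.050 → slack +1.574/-1.144; half-tol=0.120, Σhalf²=0.315531
  +I: nom +43.190 → Σnom=47.090; wc +0.378/-0.378 → slack +1.952/-1.522; half-tol=0.378, Σhalf²=0.458415
Nominal = 47.090. Worst-case = [47.090 - 1.522, 47.090 + 1.952] = [45.568, 49.042]. RSS = √0.458415 = 0.677.

nominal=47.090 wc=[45.568,49.042] rss=0.677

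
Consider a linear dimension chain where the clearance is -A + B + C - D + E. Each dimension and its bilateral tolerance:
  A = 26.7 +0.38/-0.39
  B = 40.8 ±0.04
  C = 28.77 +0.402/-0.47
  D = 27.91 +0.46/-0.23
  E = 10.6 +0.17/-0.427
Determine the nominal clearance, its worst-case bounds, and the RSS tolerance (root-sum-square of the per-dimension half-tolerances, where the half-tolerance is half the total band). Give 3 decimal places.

nominal=25.560 wc=[23.783,26.792] rss=0.740

Stack each dimension's contribution:
  -A: nom -26.700 → Σnom=-26.700; wc +0.390/-0.380 → slack +0.390/-0.380; half-tol=0.385, Σhalf²=0.148225
  +B: nom +40.800 → Σnom=14.100; wc +0.040/-0.040 → slack +0.430/-0.420; half-tol=0.040, Σhalf²=0.149825
  +C: nom +28.770 → Σnom=42.870; wc +0.402/-0.470 → slack +0.832/-0.890; half-tol=0.436, Σhalf²=0.339921
  -D: nom -27.910 → Σnom=14.960; wc +0.230/-0.460 → slack +1.062/-1.350; half-tol=0.345, Σhalf²=0.458946
  +E: nom +10.600 → Σnom=25.560; wc +0.170/-0.427 → slack +1.232/-1.777; half-tol=0.298, Σhalf²=0.548048
Nominal = 25.560. Worst-case = [25.560 - 1.777, 25.560 + 1.232] = [23.783, 26.792]. RSS = √0.548048 = 0.740.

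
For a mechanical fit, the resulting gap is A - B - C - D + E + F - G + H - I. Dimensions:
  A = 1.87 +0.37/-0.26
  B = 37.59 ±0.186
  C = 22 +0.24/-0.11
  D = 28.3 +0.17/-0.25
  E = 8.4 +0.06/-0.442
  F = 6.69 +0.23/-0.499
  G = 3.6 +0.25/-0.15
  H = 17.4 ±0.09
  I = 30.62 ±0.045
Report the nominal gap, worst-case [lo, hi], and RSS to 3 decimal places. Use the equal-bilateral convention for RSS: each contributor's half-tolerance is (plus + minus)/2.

Stack each dimension's contribution:
  +A: nom +1.870 → Σnom=1.870; wc +0.370/-0.260 → slack +0.370/-0.260; half-tol=0.315, Σhalf²=0.099225
  -B: nom -37.590 → Σnom=-35.720; wc +0.186/-0.186 → slack +0.556/-0.446; half-tol=0.186, Σhalf²=0.133821
  -C: nom -22.000 → Σnom=-57.720; wc +0.110/-0.240 → slack +0.666/-0.686; half-tol=0.175, Σhalf²=0.164446
  -D: nom -28.300 → Σnom=-86.020; wc +0.250/-0.170 → slack +0.916/-0.856; half-tol=0.210, Σhalf²=0.208546
  +E: nom +8.400 → Σnom=-77.620; wc +0.060/-0.442 → slack +0.976/-1.298; half-tol=0.251, Σhalf²=0.271547
  +F: nom +6.690 → Σnom=-70.930; wc +0.230/-0.499 → slack +1.206/-1.797; half-tol=0.364, Σhalf²=0.404407
  -G: nom -3.600 → Σnom=-74.530; wc +0.150/-0.250 → slack +1.356/-2.047; half-tol=0.200, Σhalf²=0.444407
  +H: nom +17.400 → Σnom=-57.130; wc +0.090/-0.090 → slack +1.446/-2.137; half-tol=0.090, Σhalf²=0.452507
  -I: nom -30.620 → Σnom=-87.750; wc +0.045/-0.045 → slack +1.491/-2.182; half-tol=0.045, Σhalf²=0.454532
Nominal = -87.750. Worst-case = [-87.750 - 2.182, -87.750 + 1.491] = [-89.932, -86.259]. RSS = √0.454532 = 0.674.

nominal=-87.750 wc=[-89.932,-86.259] rss=0.674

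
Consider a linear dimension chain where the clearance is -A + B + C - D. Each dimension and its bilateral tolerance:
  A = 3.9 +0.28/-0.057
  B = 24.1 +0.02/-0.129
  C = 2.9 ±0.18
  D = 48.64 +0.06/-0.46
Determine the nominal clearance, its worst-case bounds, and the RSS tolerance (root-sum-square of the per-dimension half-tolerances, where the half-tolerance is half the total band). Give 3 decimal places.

Stack each dimension's contribution:
  -A: nom -3.900 → Σnom=-3.900; wc +0.057/-0.280 → slack +0.057/-0.280; half-tol=0.169, Σhalf²=0.028392
  +B: nom +24.100 → Σnom=20.200; wc +0.020/-0.129 → slack +0.077/-0.409; half-tol=0.074, Σhalf²=0.033943
  +C: nom +2.900 → Σnom=23.100; wc +0.180/-0.180 → slack +0.257/-0.589; half-tol=0.180, Σhalf²=0.066342
  -D: nom -48.640 → Σnom=-25.540; wc +0.460/-0.060 → slack +0.717/-0.649; half-tol=0.260, Σhalf²=0.133943
Nominal = -25.540. Worst-case = [-25.540 - 0.649, -25.540 + 0.717] = [-26.189, -24.823]. RSS = √0.133943 = 0.366.

nominal=-25.540 wc=[-26.189,-24.823] rss=0.366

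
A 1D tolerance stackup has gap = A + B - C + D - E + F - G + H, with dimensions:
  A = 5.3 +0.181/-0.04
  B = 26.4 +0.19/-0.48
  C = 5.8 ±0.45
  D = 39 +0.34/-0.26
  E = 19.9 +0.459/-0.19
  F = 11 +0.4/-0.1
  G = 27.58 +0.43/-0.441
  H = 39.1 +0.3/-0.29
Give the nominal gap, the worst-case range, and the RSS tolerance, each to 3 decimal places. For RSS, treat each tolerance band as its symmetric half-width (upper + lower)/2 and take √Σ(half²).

Stack each dimension's contribution:
  +A: nom +5.300 → Σnom=5.300; wc +0.181/-0.040 → slack +0.181/-0.040; half-tol=0.111, Σhalf²=0.012210
  +B: nom +26.400 → Σnom=31.700; wc +0.190/-0.480 → slack +0.371/-0.520; half-tol=0.335, Σhalf²=0.124435
  -C: nom -5.800 → Σnom=25.900; wc +0.450/-0.450 → slack +0.821/-0.970; half-tol=0.450, Σhalf²=0.326935
  +D: nom +39.000 → Σnom=64.900; wc +0.340/-0.260 → slack +1.161/-1.230; half-tol=0.300, Σhalf²=0.416935
  -E: nom -19.900 → Σnom=45.000; wc +0.190/-0.459 → slack +1.351/-1.689; half-tol=0.325, Σhalf²=0.522236
  +F: nom +11.000 → Σnom=56.000; wc +0.400/-0.100 → slack +1.751/-1.789; half-tol=0.250, Σhalf²=0.584736
  -G: nom -27.580 → Σnom=28.420; wc +0.441/-0.430 → slack +2.192/-2.219; half-tol=0.435, Σhalf²=0.774396
  +H: nom +39.100 → Σnom=67.520; wc +0.300/-0.290 → slack +2.492/-2.509; half-tol=0.295, Σhalf²=0.861421
Nominal = 67.520. Worst-case = [67.520 - 2.509, 67.520 + 2.492] = [65.011, 70.012]. RSS = √0.861421 = 0.928.

nominal=67.520 wc=[65.011,70.012] rss=0.928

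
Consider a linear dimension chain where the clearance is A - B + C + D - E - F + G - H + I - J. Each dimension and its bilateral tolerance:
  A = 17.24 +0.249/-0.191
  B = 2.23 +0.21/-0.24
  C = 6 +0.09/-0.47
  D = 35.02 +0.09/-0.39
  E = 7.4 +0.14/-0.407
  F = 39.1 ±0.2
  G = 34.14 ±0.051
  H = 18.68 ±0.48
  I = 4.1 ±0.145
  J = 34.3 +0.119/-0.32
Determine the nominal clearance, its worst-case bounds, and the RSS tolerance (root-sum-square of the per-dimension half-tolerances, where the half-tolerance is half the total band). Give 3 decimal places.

Stack each dimension's contribution:
  +A: nom +17.240 → Σnom=17.240; wc +0.249/-0.191 → slack +0.249/-0.191; half-tol=0.220, Σhalf²=0.048400
  -B: nom -2.230 → Σnom=15.010; wc +0.240/-0.210 → slack +0.489/-0.401; half-tol=0.225, Σhalf²=0.099025
  +C: nom +6.000 → Σnom=21.010; wc +0.090/-0.470 → slack +0.579/-0.871; half-tol=0.280, Σhalf²=0.177425
  +D: nom +35.020 → Σnom=56.030; wc +0.090/-0.390 → slack +0.669/-1.261; half-tol=0.240, Σhalf²=0.235025
  -E: nom -7.400 → Σnom=48.630; wc +0.407/-0.140 → slack +1.076/-1.401; half-tol=0.273, Σhalf²=0.309827
  -F: nom -39.100 → Σnom=9.530; wc +0.200/-0.200 → slack +1.276/-1.601; half-tol=0.200, Σhalf²=0.349827
  +G: nom +34.140 → Σnom=43.670; wc +0.051/-0.051 → slack +1.327/-1.652; half-tol=0.051, Σhalf²=0.352428
  -H: nom -18.680 → Σnom=24.990; wc +0.480/-0.480 → slack +1.807/-2.132; half-tol=0.480, Σhalf²=0.582828
  +I: nom +4.100 → Σnom=29.090; wc +0.145/-0.145 → slack +1.952/-2.277; half-tol=0.145, Σhalf²=0.603853
  -J: nom -34.300 → Σnom=-5.210; wc +0.320/-0.119 → slack +2.272/-2.396; half-tol=0.220, Σhalf²=0.652034
Nominal = -5.210. Worst-case = [-5.210 - 2.396, -5.210 + 2.272] = [-7.606, -2.938]. RSS = √0.652034 = 0.807.

nominal=-5.210 wc=[-7.606,-2.938] rss=0.807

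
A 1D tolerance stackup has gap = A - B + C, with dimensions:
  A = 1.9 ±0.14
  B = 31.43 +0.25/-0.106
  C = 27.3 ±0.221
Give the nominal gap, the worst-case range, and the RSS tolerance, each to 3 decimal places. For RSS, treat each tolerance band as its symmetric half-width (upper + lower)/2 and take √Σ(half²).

nominal=-2.230 wc=[-2.841,-1.763] rss=0.316

Stack each dimension's contribution:
  +A: nom +1.900 → Σnom=1.900; wc +0.140/-0.140 → slack +0.140/-0.140; half-tol=0.140, Σhalf²=0.019600
  -B: nom -31.430 → Σnom=-29.530; wc +0.106/-0.250 → slack +0.246/-0.390; half-tol=0.178, Σhalf²=0.051284
  +C: nom +27.300 → Σnom=-2.230; wc +0.221/-0.221 → slack +0.467/-0.611; half-tol=0.221, Σhalf²=0.100125
Nominal = -2.230. Worst-case = [-2.230 - 0.611, -2.230 + 0.467] = [-2.841, -1.763]. RSS = √0.100125 = 0.316.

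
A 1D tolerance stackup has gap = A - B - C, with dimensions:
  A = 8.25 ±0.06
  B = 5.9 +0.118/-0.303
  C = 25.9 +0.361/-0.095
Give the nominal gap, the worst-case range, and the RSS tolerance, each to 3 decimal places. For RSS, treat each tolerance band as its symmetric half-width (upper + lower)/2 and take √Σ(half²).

nominal=-23.550 wc=[-24.089,-23.092] rss=0.316

Stack each dimension's contribution:
  +A: nom +8.250 → Σnom=8.250; wc +0.060/-0.060 → slack +0.060/-0.060; half-tol=0.060, Σhalf²=0.003600
  -B: nom -5.900 → Σnom=2.350; wc +0.303/-0.118 → slack +0.363/-0.178; half-tol=0.210, Σhalf²=0.047910
  -C: nom -25.900 → Σnom=-23.550; wc +0.095/-0.361 → slack +0.458/-0.539; half-tol=0.228, Σhalf²=0.099894
Nominal = -23.550. Worst-case = [-23.550 - 0.539, -23.550 + 0.458] = [-24.089, -23.092]. RSS = √0.099894 = 0.316.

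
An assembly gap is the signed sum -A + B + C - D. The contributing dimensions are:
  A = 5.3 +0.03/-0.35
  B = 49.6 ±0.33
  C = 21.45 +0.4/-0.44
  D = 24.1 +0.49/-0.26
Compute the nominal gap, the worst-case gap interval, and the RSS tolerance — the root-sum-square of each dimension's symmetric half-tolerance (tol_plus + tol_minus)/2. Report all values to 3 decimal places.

Stack each dimension's contribution:
  -A: nom -5.300 → Σnom=-5.300; wc +0.350/-0.030 → slack +0.350/-0.030; half-tol=0.190, Σhalf²=0.036100
  +B: nom +49.600 → Σnom=44.300; wc +0.330/-0.330 → slack +0.680/-0.360; half-tol=0.330, Σhalf²=0.145000
  +C: nom +21.450 → Σnom=65.750; wc +0.400/-0.440 → slack +1.080/-0.800; half-tol=0.420, Σhalf²=0.321400
  -D: nom -24.100 → Σnom=41.650; wc +0.260/-0.490 → slack +1.340/-1.290; half-tol=0.375, Σhalf²=0.462025
Nominal = 41.650. Worst-case = [41.650 - 1.290, 41.650 + 1.340] = [40.360, 42.990]. RSS = √0.462025 = 0.680.

nominal=41.650 wc=[40.360,42.990] rss=0.680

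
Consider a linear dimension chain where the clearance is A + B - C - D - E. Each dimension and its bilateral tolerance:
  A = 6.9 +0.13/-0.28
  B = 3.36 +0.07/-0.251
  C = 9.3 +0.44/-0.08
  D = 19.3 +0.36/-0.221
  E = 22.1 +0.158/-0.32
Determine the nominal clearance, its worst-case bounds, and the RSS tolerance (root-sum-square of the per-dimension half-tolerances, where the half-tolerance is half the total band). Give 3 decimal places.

nominal=-40.440 wc=[-41.929,-39.619] rss=0.526

Stack each dimension's contribution:
  +A: nom +6.900 → Σnom=6.900; wc +0.130/-0.280 → slack +0.130/-0.280; half-tol=0.205, Σhalf²=0.042025
  +B: nom +3.360 → Σnom=10.260; wc +0.070/-0.251 → slack +0.200/-0.531; half-tol=0.161, Σhalf²=0.067785
  -C: nom -9.300 → Σnom=0.960; wc +0.080/-0.440 → slack +0.280/-0.971; half-tol=0.260, Σhalf²=0.135385
  -D: nom -19.300 → Σnom=-18.340; wc +0.221/-0.360 → slack +0.501/-1.331; half-tol=0.290, Σhalf²=0.219776
  -E: nom -22.100 → Σnom=-40.440; wc +0.320/-0.158 → slack +0.821/-1.489; half-tol=0.239, Σhalf²=0.276896
Nominal = -40.440. Worst-case = [-40.440 - 1.489, -40.440 + 0.821] = [-41.929, -39.619]. RSS = √0.276896 = 0.526.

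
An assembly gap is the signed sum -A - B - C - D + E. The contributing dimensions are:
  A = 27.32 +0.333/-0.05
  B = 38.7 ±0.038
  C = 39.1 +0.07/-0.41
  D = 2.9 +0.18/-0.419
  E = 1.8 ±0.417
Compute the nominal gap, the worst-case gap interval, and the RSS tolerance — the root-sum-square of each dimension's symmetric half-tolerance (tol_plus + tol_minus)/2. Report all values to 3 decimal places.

nominal=-106.220 wc=[-107.258,-104.886] rss=0.599

Stack each dimension's contribution:
  -A: nom -27.320 → Σnom=-27.320; wc +0.050/-0.333 → slack +0.050/-0.333; half-tol=0.192, Σhalf²=0.036672
  -B: nom -38.700 → Σnom=-66.020; wc +0.038/-0.038 → slack +0.088/-0.371; half-tol=0.038, Σhalf²=0.038116
  -C: nom -39.100 → Σnom=-105.120; wc +0.410/-0.070 → slack +0.498/-0.441; half-tol=0.240, Σhalf²=0.095716
  -D: nom -2.900 → Σnom=-108.020; wc +0.419/-0.180 → slack +0.917/-0.621; half-tol=0.299, Σhalf²=0.185416
  +E: nom +1.800 → Σnom=-106.220; wc +0.417/-0.417 → slack +1.334/-1.038; half-tol=0.417, Σhalf²=0.359305
Nominal = -106.220. Worst-case = [-106.220 - 1.038, -106.220 + 1.334] = [-107.258, -104.886]. RSS = √0.359305 = 0.599.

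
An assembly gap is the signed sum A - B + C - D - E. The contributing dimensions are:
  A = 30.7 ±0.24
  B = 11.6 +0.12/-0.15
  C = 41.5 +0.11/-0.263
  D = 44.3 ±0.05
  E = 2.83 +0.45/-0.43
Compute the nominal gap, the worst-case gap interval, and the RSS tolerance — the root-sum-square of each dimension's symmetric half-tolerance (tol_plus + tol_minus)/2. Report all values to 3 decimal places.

Stack each dimension's contribution:
  +A: nom +30.700 → Σnom=30.700; wc +0.240/-0.240 → slack +0.240/-0.240; half-tol=0.240, Σhalf²=0.057600
  -B: nom -11.600 → Σnom=19.100; wc +0.150/-0.120 → slack +0.390/-0.360; half-tol=0.135, Σhalf²=0.075825
  +C: nom +41.500 → Σnom=60.600; wc +0.110/-0.263 → slack +0.500/-0.623; half-tol=0.186, Σhalf²=0.110607
  -D: nom -44.300 → Σnom=16.300; wc +0.050/-0.050 → slack +0.550/-0.673; half-tol=0.050, Σhalf²=0.113107
  -E: nom -2.830 → Σnom=13.470; wc +0.430/-0.450 → slack +0.980/-1.123; half-tol=0.440, Σhalf²=0.306707
Nominal = 13.470. Worst-case = [13.470 - 1.123, 13.470 + 0.980] = [12.347, 14.450]. RSS = √0.306707 = 0.554.

nominal=13.470 wc=[12.347,14.450] rss=0.554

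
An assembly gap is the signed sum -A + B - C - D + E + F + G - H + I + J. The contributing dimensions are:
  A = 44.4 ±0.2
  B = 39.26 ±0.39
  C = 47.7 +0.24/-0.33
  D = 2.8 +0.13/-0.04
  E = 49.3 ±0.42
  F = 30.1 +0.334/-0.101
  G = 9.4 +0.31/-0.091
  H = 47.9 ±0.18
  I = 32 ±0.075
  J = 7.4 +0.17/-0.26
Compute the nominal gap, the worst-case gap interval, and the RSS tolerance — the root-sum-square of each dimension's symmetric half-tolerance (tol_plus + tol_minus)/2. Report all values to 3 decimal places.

Stack each dimension's contribution:
  -A: nom -44.400 → Σnom=-44.400; wc +0.200/-0.200 → slack +0.200/-0.200; half-tol=0.200, Σhalf²=0.040000
  +B: nom +39.260 → Σnom=-5.140; wc +0.390/-0.390 → slack +0.590/-0.590; half-tol=0.390, Σhalf²=0.192100
  -C: nom -47.700 → Σnom=-52.840; wc +0.330/-0.240 → slack +0.920/-0.830; half-tol=0.285, Σhalf²=0.273325
  -D: nom -2.800 → Σnom=-55.640; wc +0.040/-0.130 → slack +0.960/-0.960; half-tol=0.085, Σhalf²=0.280550
  +E: nom +49.300 → Σnom=-6.340; wc +0.420/-0.420 → slack +1.380/-1.380; half-tol=0.420, Σhalf²=0.456950
  +F: nom +30.100 → Σnom=23.760; wc +0.334/-0.101 → slack +1.714/-1.481; half-tol=0.218, Σhalf²=0.504256
  +G: nom +9.400 → Σnom=33.160; wc +0.310/-0.091 → slack +2.024/-1.572; half-tol=0.201, Σhalf²=0.544457
  -H: nom -47.900 → Σnom=-14.740; wc +0.180/-0.180 → slack +2.204/-1.752; half-tol=0.180, Σhalf²=0.576856
  +I: nom +32.000 → Σnom=17.260; wc +0.075/-0.075 → slack +2.279/-1.827; half-tol=0.075, Σhalf²=0.582481
  +J: nom +7.400 → Σnom=24.660; wc +0.170/-0.260 → slack +2.449/-2.087; half-tol=0.215, Σhalf²=0.628706
Nominal = 24.660. Worst-case = [24.660 - 2.087, 24.660 + 2.449] = [22.573, 27.109]. RSS = √0.628706 = 0.793.

nominal=24.660 wc=[22.573,27.109] rss=0.793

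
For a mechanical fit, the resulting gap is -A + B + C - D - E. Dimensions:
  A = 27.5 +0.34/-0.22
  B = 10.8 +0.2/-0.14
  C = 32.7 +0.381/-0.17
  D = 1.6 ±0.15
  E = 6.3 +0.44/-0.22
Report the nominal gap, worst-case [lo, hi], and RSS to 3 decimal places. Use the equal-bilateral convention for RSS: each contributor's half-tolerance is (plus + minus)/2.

Stack each dimension's contribution:
  -A: nom -27.500 → Σnom=-27.500; wc +0.220/-0.340 → slack +0.220/-0.340; half-tol=0.280, Σhalf²=0.078400
  +B: nom +10.800 → Σnom=-16.700; wc +0.200/-0.140 → slack +0.420/-0.480; half-tol=0.170, Σhalf²=0.107300
  +C: nom +32.700 → Σnom=16.000; wc +0.381/-0.170 → slack +0.801/-0.650; half-tol=0.276, Σhalf²=0.183200
  -D: nom -1.600 → Σnom=14.400; wc +0.150/-0.150 → slack +0.951/-0.800; half-tol=0.150, Σhalf²=0.205700
  -E: nom -6.300 → Σnom=8.100; wc +0.220/-0.440 → slack +1.171/-1.240; half-tol=0.330, Σhalf²=0.314600
Nominal = 8.100. Worst-case = [8.100 - 1.240, 8.100 + 1.171] = [6.860, 9.271]. RSS = √0.314600 = 0.561.

nominal=8.100 wc=[6.860,9.271] rss=0.561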